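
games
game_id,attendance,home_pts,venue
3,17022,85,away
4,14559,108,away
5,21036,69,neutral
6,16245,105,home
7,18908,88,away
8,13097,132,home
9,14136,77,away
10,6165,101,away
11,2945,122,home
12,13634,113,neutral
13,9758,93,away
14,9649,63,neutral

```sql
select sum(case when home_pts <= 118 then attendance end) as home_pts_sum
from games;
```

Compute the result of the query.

game_id=3: ✓ → 17022
game_id=4: ✓ → 14559
game_id=5: ✓ → 21036
game_id=6: ✓ → 16245
game_id=7: ✓ → 18908
game_id=8: ✗
game_id=9: ✓ → 14136
game_id=10: ✓ → 6165
game_id=11: ✗
game_id=12: ✓ → 13634
game_id=13: ✓ → 9758
game_id=14: ✓ → 9649
home_pts_sum = 17022 + 14559 + 21036 + 16245 + 18908 + 14136 + 6165 + 13634 + 9758 + 9649 = 141112

141112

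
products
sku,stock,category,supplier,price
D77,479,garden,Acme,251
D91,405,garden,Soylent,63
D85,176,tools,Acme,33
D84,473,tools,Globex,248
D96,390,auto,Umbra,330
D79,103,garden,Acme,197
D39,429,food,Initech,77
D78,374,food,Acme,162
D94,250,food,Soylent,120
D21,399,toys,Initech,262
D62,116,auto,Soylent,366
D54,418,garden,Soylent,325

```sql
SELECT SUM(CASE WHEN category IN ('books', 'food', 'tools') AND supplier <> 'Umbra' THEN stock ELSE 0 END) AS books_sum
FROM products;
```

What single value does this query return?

sku=D77: ✗
sku=D91: ✗
sku=D85: ✓ → 176
sku=D84: ✓ → 473
sku=D96: ✗
sku=D79: ✗
sku=D39: ✓ → 429
sku=D78: ✓ → 374
sku=D94: ✓ → 250
sku=D21: ✗
sku=D62: ✗
sku=D54: ✗
books_sum = 176 + 473 + 429 + 374 + 250 = 1702

1702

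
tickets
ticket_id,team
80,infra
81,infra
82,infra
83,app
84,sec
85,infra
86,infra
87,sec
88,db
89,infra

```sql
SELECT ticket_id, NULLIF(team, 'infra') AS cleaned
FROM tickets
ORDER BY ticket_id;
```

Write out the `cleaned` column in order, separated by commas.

ticket_id=80: team=infra vs infra: equal → NULL
ticket_id=81: team=infra vs infra: equal → NULL
ticket_id=82: team=infra vs infra: equal → NULL
ticket_id=83: team=app vs infra: differ → app
ticket_id=84: team=sec vs infra: differ → sec
ticket_id=85: team=infra vs infra: equal → NULL
ticket_id=86: team=infra vs infra: equal → NULL
ticket_id=87: team=sec vs infra: differ → sec
ticket_id=88: team=db vs infra: differ → db
ticket_id=89: team=infra vs infra: equal → NULL

NULL, NULL, NULL, app, sec, NULL, NULL, sec, db, NULL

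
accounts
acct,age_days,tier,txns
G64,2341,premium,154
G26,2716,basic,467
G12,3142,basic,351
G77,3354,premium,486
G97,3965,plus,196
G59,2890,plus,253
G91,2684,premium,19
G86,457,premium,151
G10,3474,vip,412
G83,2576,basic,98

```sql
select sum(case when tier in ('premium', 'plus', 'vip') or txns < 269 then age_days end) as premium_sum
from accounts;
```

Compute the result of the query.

acct=G64: ✓ → 2341
acct=G26: ✗
acct=G12: ✗
acct=G77: ✓ → 3354
acct=G97: ✓ → 3965
acct=G59: ✓ → 2890
acct=G91: ✓ → 2684
acct=G86: ✓ → 457
acct=G10: ✓ → 3474
acct=G83: ✓ → 2576
premium_sum = 2341 + 3354 + 3965 + 2890 + 2684 + 457 + 3474 + 2576 = 21741

21741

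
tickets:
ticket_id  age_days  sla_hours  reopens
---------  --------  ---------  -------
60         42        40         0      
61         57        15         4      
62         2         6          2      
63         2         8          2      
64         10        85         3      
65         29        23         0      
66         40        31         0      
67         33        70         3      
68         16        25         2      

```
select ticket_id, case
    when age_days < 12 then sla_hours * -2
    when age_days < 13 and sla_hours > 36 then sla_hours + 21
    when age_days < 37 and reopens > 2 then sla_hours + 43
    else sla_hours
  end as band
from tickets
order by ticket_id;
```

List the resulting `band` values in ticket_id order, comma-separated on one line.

40, 15, -12, -16, -170, 23, 31, 113, 25

ticket_id=60: ELSE → 40
ticket_id=61: ELSE → 15
ticket_id=62: age_days < 12 → -12
ticket_id=63: age_days < 12 → -16
ticket_id=64: age_days < 12 → -170
ticket_id=65: ELSE → 23
ticket_id=66: ELSE → 31
ticket_id=67: age_days < 37 and reopens > 2 → 113
ticket_id=68: ELSE → 25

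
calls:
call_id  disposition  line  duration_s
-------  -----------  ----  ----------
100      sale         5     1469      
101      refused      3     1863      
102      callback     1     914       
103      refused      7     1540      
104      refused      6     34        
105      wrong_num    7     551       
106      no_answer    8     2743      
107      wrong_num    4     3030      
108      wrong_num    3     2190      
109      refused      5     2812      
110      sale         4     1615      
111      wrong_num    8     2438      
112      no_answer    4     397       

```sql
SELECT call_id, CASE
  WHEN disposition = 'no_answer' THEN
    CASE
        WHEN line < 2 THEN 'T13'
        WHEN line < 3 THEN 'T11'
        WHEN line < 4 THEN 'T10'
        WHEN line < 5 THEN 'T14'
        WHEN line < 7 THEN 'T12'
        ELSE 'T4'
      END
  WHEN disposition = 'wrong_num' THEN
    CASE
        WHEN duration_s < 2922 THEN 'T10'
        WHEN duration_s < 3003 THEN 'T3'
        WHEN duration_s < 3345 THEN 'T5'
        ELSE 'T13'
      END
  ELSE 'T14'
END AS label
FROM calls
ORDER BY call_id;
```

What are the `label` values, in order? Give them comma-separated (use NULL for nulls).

T14, T14, T14, T14, T14, T10, T4, T5, T10, T14, T14, T10, T14

call_id=100: disposition='sale' → outer ELSE → T14
call_id=101: disposition='refused' → outer ELSE → T14
call_id=102: disposition='callback' → outer ELSE → T14
call_id=103: disposition='refused' → outer ELSE → T14
call_id=104: disposition='refused' → outer ELSE → T14
call_id=105: disposition='wrong_num' → inner[duration_s < 2922] → T10
call_id=106: disposition='no_answer' → inner[ELSE] → T4
call_id=107: disposition='wrong_num' → inner[duration_s < 3345] → T5
call_id=108: disposition='wrong_num' → inner[duration_s < 2922] → T10
call_id=109: disposition='refused' → outer ELSE → T14
call_id=110: disposition='sale' → outer ELSE → T14
call_id=111: disposition='wrong_num' → inner[duration_s < 2922] → T10
call_id=112: disposition='no_answer' → inner[line < 5] → T14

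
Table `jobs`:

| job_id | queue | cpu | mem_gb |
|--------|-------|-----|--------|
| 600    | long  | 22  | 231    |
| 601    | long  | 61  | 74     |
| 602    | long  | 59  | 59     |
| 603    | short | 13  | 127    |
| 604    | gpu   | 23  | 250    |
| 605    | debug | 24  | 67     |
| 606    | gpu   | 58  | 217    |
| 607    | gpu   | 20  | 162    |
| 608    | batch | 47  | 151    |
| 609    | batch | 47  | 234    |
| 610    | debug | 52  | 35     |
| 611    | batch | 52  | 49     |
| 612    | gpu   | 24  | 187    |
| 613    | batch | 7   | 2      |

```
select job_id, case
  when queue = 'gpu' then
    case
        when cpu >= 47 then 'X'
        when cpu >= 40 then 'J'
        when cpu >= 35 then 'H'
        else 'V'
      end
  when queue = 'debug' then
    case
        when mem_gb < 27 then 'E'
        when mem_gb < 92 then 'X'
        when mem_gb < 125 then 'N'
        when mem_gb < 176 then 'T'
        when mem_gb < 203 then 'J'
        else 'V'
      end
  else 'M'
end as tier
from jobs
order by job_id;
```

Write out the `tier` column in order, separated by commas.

job_id=600: queue='long' → outer ELSE → M
job_id=601: queue='long' → outer ELSE → M
job_id=602: queue='long' → outer ELSE → M
job_id=603: queue='short' → outer ELSE → M
job_id=604: queue='gpu' → inner[ELSE] → V
job_id=605: queue='debug' → inner[mem_gb < 92] → X
job_id=606: queue='gpu' → inner[cpu >= 47] → X
job_id=607: queue='gpu' → inner[ELSE] → V
job_id=608: queue='batch' → outer ELSE → M
job_id=609: queue='batch' → outer ELSE → M
job_id=610: queue='debug' → inner[mem_gb < 92] → X
job_id=611: queue='batch' → outer ELSE → M
job_id=612: queue='gpu' → inner[ELSE] → V
job_id=613: queue='batch' → outer ELSE → M

M, M, M, M, V, X, X, V, M, M, X, M, V, M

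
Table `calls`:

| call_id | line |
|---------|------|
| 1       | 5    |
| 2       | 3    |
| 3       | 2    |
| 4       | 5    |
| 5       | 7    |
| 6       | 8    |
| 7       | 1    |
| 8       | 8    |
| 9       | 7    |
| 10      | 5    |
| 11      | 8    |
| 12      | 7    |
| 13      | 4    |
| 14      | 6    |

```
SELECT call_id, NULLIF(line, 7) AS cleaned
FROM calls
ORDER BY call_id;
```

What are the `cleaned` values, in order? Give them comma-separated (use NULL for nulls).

5, 3, 2, 5, NULL, 8, 1, 8, NULL, 5, 8, NULL, 4, 6

call_id=1: line=5 vs 7: differ → 5
call_id=2: line=3 vs 7: differ → 3
call_id=3: line=2 vs 7: differ → 2
call_id=4: line=5 vs 7: differ → 5
call_id=5: line=7 vs 7: equal → NULL
call_id=6: line=8 vs 7: differ → 8
call_id=7: line=1 vs 7: differ → 1
call_id=8: line=8 vs 7: differ → 8
call_id=9: line=7 vs 7: equal → NULL
call_id=10: line=5 vs 7: differ → 5
call_id=11: line=8 vs 7: differ → 8
call_id=12: line=7 vs 7: equal → NULL
call_id=13: line=4 vs 7: differ → 4
call_id=14: line=6 vs 7: differ → 6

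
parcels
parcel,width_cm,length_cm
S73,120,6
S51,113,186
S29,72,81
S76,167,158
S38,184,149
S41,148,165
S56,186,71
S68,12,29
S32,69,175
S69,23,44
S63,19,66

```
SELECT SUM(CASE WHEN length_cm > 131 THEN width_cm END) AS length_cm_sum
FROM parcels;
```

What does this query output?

parcel=S73: ✗
parcel=S51: ✓ → 113
parcel=S29: ✗
parcel=S76: ✓ → 167
parcel=S38: ✓ → 184
parcel=S41: ✓ → 148
parcel=S56: ✗
parcel=S68: ✗
parcel=S32: ✓ → 69
parcel=S69: ✗
parcel=S63: ✗
length_cm_sum = 113 + 167 + 184 + 148 + 69 = 681

681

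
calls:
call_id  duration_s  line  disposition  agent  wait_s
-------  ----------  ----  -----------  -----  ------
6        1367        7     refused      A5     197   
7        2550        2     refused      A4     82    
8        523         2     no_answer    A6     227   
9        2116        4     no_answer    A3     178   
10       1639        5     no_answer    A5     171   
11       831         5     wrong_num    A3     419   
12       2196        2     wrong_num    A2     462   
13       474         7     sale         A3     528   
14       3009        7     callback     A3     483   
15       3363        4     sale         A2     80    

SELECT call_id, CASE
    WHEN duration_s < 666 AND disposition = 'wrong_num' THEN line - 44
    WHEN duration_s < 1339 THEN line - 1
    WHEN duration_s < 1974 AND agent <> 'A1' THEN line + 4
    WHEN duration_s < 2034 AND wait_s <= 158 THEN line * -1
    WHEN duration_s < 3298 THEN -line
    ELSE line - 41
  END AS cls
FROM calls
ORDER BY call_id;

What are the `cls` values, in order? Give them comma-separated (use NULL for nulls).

11, -2, 1, -4, 9, 4, -2, 6, -7, -37

call_id=6: duration_s < 1974 AND agent <> 'A1' → 11
call_id=7: duration_s < 3298 → -2
call_id=8: duration_s < 1339 → 1
call_id=9: duration_s < 3298 → -4
call_id=10: duration_s < 1974 AND agent <> 'A1' → 9
call_id=11: duration_s < 1339 → 4
call_id=12: duration_s < 3298 → -2
call_id=13: duration_s < 1339 → 6
call_id=14: duration_s < 3298 → -7
call_id=15: ELSE → -37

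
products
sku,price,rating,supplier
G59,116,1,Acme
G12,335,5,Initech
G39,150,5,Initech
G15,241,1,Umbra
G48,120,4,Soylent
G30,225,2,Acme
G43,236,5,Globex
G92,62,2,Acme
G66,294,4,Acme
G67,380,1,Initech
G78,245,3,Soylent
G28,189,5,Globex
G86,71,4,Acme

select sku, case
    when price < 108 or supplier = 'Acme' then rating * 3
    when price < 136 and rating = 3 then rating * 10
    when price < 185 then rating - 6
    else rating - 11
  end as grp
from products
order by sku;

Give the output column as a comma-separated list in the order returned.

sku=G12: ELSE → -6
sku=G15: ELSE → -10
sku=G28: ELSE → -6
sku=G30: price < 108 or supplier = 'Acme' → 6
sku=G39: price < 185 → -1
sku=G43: ELSE → -6
sku=G48: price < 185 → -2
sku=G59: price < 108 or supplier = 'Acme' → 3
sku=G66: price < 108 or supplier = 'Acme' → 12
sku=G67: ELSE → -10
sku=G78: ELSE → -8
sku=G86: price < 108 or supplier = 'Acme' → 12
sku=G92: price < 108 or supplier = 'Acme' → 6

-6, -10, -6, 6, -1, -6, -2, 3, 12, -10, -8, 12, 6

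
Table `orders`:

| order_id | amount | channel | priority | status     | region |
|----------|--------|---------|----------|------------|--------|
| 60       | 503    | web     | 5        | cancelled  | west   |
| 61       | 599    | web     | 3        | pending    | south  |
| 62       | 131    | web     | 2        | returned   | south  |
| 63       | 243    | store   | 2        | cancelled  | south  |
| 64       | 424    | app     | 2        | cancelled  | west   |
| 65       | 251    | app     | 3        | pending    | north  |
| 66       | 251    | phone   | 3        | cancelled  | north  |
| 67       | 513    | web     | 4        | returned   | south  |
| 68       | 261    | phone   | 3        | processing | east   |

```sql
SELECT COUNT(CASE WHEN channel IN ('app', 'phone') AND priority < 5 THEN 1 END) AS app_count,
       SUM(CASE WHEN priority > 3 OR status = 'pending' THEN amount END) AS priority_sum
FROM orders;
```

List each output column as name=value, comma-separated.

[app_count: channel IN ('app', 'phone') AND priority < 5]
order_id=60: ✗
order_id=61: ✗
order_id=62: ✗
order_id=63: ✗
order_id=64: ✓ → 1
order_id=65: ✓ → 1
order_id=66: ✓ → 1
order_id=67: ✗
order_id=68: ✓ → 1
app_count = COUNT(1, 1, 1, 1) = 4
—
[priority_sum: priority > 3 OR status = 'pending']
order_id=60: ✓ → 503
order_id=61: ✓ → 599
order_id=62: ✗
order_id=63: ✗
order_id=64: ✗
order_id=65: ✓ → 251
order_id=66: ✗
order_id=67: ✓ → 513
order_id=68: ✗
priority_sum = 503 + 599 + 251 + 513 = 1866

app_count=4, priority_sum=1866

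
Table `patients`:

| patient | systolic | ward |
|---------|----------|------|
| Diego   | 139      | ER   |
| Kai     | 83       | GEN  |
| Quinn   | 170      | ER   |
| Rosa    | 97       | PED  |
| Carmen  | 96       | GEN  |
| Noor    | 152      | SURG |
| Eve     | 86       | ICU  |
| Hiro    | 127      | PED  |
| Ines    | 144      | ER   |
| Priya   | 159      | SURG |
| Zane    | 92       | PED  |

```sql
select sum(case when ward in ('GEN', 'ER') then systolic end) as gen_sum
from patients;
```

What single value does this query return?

632

patient=Diego: ✓ → 139
patient=Kai: ✓ → 83
patient=Quinn: ✓ → 170
patient=Rosa: ✗
patient=Carmen: ✓ → 96
patient=Noor: ✗
patient=Eve: ✗
patient=Hiro: ✗
patient=Ines: ✓ → 144
patient=Priya: ✗
patient=Zane: ✗
gen_sum = 139 + 83 + 170 + 96 + 144 = 632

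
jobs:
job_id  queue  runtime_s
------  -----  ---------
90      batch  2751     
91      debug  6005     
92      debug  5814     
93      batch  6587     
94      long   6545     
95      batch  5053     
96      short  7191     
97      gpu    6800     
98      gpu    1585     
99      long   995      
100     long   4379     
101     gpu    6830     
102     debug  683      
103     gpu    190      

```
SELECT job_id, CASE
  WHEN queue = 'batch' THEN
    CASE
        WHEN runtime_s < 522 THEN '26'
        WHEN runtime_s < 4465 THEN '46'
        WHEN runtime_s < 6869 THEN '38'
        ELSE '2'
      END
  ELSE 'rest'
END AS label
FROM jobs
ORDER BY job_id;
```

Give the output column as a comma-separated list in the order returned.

job_id=90: queue='batch' → inner[runtime_s < 4465] → 46
job_id=91: queue='debug' → outer ELSE → rest
job_id=92: queue='debug' → outer ELSE → rest
job_id=93: queue='batch' → inner[runtime_s < 6869] → 38
job_id=94: queue='long' → outer ELSE → rest
job_id=95: queue='batch' → inner[runtime_s < 6869] → 38
job_id=96: queue='short' → outer ELSE → rest
job_id=97: queue='gpu' → outer ELSE → rest
job_id=98: queue='gpu' → outer ELSE → rest
job_id=99: queue='long' → outer ELSE → rest
job_id=100: queue='long' → outer ELSE → rest
job_id=101: queue='gpu' → outer ELSE → rest
job_id=102: queue='debug' → outer ELSE → rest
job_id=103: queue='gpu' → outer ELSE → rest

46, rest, rest, 38, rest, 38, rest, rest, rest, rest, rest, rest, rest, rest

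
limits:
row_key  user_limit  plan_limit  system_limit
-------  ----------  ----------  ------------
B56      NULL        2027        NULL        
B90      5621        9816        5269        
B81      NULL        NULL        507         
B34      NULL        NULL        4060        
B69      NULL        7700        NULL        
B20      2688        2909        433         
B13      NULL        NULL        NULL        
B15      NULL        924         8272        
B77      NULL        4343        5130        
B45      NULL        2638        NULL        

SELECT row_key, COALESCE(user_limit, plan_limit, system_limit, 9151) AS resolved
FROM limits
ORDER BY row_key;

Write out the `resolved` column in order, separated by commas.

9151, 924, 2688, 4060, 2638, 2027, 7700, 4343, 507, 5621

row_key=B13: user_limit=NULL, plan_limit=NULL, system_limit=NULL, → literal 9151 → 9151
row_key=B15: user_limit=NULL, plan_limit=924 → 924
row_key=B20: user_limit=2688 → 2688
row_key=B34: user_limit=NULL, plan_limit=NULL, system_limit=4060 → 4060
row_key=B45: user_limit=NULL, plan_limit=2638 → 2638
row_key=B56: user_limit=NULL, plan_limit=2027 → 2027
row_key=B69: user_limit=NULL, plan_limit=7700 → 7700
row_key=B77: user_limit=NULL, plan_limit=4343 → 4343
row_key=B81: user_limit=NULL, plan_limit=NULL, system_limit=507 → 507
row_key=B90: user_limit=5621 → 5621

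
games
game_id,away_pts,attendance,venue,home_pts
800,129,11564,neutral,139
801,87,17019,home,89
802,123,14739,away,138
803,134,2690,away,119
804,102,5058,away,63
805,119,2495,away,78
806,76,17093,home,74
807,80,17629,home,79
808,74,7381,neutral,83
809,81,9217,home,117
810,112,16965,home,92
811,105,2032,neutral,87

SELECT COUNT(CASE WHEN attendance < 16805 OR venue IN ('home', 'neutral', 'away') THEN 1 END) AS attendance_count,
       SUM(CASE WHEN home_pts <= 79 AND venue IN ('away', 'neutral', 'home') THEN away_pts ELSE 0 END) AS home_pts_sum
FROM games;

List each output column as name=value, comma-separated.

[attendance_count: attendance < 16805 OR venue IN ('home', 'neutral', 'away')]
game_id=800: ✓ → 1
game_id=801: ✓ → 1
game_id=802: ✓ → 1
game_id=803: ✓ → 1
game_id=804: ✓ → 1
game_id=805: ✓ → 1
game_id=806: ✓ → 1
game_id=807: ✓ → 1
game_id=808: ✓ → 1
game_id=809: ✓ → 1
game_id=810: ✓ → 1
game_id=811: ✓ → 1
attendance_count = COUNT(1, 1, 1, 1, 1, 1, 1, 1, 1, 1, 1, 1) = 12
—
[home_pts_sum: home_pts <= 79 AND venue IN ('away', 'neutral', 'home')]
game_id=800: ✗
game_id=801: ✗
game_id=802: ✗
game_id=803: ✗
game_id=804: ✓ → 102
game_id=805: ✓ → 119
game_id=806: ✓ → 76
game_id=807: ✓ → 80
game_id=808: ✗
game_id=809: ✗
game_id=810: ✗
game_id=811: ✗
home_pts_sum = 102 + 119 + 76 + 80 = 377

attendance_count=12, home_pts_sum=377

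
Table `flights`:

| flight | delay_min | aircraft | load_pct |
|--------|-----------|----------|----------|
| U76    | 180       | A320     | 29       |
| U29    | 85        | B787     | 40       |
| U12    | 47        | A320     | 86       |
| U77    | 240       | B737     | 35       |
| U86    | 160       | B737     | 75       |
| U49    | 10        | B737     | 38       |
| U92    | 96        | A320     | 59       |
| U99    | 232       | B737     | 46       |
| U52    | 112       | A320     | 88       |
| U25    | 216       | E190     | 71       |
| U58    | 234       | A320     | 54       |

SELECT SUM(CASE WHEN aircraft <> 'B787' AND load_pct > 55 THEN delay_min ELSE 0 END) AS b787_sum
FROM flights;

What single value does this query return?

631

flight=U76: ✗
flight=U29: ✗
flight=U12: ✓ → 47
flight=U77: ✗
flight=U86: ✓ → 160
flight=U49: ✗
flight=U92: ✓ → 96
flight=U99: ✗
flight=U52: ✓ → 112
flight=U25: ✓ → 216
flight=U58: ✗
b787_sum = 47 + 160 + 96 + 112 + 216 = 631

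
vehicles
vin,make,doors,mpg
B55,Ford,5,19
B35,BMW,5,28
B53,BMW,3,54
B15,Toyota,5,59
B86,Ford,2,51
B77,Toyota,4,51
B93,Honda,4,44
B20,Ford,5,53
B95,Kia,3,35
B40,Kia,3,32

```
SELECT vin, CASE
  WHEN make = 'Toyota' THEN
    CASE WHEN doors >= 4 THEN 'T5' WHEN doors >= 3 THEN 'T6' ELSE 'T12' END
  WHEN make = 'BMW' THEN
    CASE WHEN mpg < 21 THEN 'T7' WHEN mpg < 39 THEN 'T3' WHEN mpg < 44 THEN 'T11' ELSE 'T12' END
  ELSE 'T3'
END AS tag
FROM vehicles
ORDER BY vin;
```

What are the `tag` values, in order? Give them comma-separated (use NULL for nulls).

T5, T3, T3, T3, T12, T3, T5, T3, T3, T3

vin=B15: make='Toyota' → inner[doors >= 4] → T5
vin=B20: make='Ford' → outer ELSE → T3
vin=B35: make='BMW' → inner[mpg < 39] → T3
vin=B40: make='Kia' → outer ELSE → T3
vin=B53: make='BMW' → inner[ELSE] → T12
vin=B55: make='Ford' → outer ELSE → T3
vin=B77: make='Toyota' → inner[doors >= 4] → T5
vin=B86: make='Ford' → outer ELSE → T3
vin=B93: make='Honda' → outer ELSE → T3
vin=B95: make='Kia' → outer ELSE → T3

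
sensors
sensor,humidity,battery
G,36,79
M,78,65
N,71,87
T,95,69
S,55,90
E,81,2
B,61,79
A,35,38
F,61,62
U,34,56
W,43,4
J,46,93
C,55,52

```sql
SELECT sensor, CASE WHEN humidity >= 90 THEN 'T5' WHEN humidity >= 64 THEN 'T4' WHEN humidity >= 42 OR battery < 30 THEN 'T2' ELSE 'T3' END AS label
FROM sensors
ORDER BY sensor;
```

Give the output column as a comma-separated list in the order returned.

sensor=A: ELSE → T3
sensor=B: humidity >= 42 OR battery < 30 → T2
sensor=C: humidity >= 42 OR battery < 30 → T2
sensor=E: humidity >= 64 → T4
sensor=F: humidity >= 42 OR battery < 30 → T2
sensor=G: ELSE → T3
sensor=J: humidity >= 42 OR battery < 30 → T2
sensor=M: humidity >= 64 → T4
sensor=N: humidity >= 64 → T4
sensor=S: humidity >= 42 OR battery < 30 → T2
sensor=T: humidity >= 90 → T5
sensor=U: ELSE → T3
sensor=W: humidity >= 42 OR battery < 30 → T2

T3, T2, T2, T4, T2, T3, T2, T4, T4, T2, T5, T3, T2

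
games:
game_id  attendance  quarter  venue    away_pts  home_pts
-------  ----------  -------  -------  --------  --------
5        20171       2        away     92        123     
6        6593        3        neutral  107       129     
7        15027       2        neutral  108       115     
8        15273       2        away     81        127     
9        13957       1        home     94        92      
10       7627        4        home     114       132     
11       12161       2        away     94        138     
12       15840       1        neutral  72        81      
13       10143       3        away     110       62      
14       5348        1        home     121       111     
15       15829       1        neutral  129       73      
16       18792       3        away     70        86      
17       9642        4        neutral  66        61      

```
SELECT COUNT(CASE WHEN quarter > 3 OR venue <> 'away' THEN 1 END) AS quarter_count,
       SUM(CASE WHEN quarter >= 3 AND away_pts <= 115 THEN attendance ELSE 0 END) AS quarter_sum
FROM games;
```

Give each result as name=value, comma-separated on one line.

[quarter_count: quarter > 3 OR venue <> 'away']
game_id=5: ✗
game_id=6: ✓ → 1
game_id=7: ✓ → 1
game_id=8: ✗
game_id=9: ✓ → 1
game_id=10: ✓ → 1
game_id=11: ✗
game_id=12: ✓ → 1
game_id=13: ✗
game_id=14: ✓ → 1
game_id=15: ✓ → 1
game_id=16: ✗
game_id=17: ✓ → 1
quarter_count = COUNT(1, 1, 1, 1, 1, 1, 1, 1) = 8
—
[quarter_sum: quarter >= 3 AND away_pts <= 115]
game_id=5: ✗
game_id=6: ✓ → 6593
game_id=7: ✗
game_id=8: ✗
game_id=9: ✗
game_id=10: ✓ → 7627
game_id=11: ✗
game_id=12: ✗
game_id=13: ✓ → 10143
game_id=14: ✗
game_id=15: ✗
game_id=16: ✓ → 18792
game_id=17: ✓ → 9642
quarter_sum = 6593 + 7627 + 10143 + 18792 + 9642 = 52797

quarter_count=8, quarter_sum=52797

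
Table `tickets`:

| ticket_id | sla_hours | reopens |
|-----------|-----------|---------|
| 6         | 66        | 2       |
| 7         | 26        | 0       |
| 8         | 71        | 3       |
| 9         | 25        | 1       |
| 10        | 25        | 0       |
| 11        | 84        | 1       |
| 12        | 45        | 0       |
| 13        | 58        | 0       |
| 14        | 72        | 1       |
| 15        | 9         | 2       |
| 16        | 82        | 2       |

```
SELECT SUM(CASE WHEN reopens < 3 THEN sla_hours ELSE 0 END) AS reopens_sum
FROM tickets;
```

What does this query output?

492

ticket_id=6: ✓ → 66
ticket_id=7: ✓ → 26
ticket_id=8: ✗
ticket_id=9: ✓ → 25
ticket_id=10: ✓ → 25
ticket_id=11: ✓ → 84
ticket_id=12: ✓ → 45
ticket_id=13: ✓ → 58
ticket_id=14: ✓ → 72
ticket_id=15: ✓ → 9
ticket_id=16: ✓ → 82
reopens_sum = 66 + 26 + 25 + 25 + 84 + 45 + 58 + 72 + 9 + 82 = 492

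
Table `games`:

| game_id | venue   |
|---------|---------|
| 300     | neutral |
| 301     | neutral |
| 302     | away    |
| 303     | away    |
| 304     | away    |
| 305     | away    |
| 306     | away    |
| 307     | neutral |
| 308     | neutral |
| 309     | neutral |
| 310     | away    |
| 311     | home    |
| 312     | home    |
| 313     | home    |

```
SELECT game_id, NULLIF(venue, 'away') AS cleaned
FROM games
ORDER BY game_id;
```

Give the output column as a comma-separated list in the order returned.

game_id=300: venue=neutral vs away: differ → neutral
game_id=301: venue=neutral vs away: differ → neutral
game_id=302: venue=away vs away: equal → NULL
game_id=303: venue=away vs away: equal → NULL
game_id=304: venue=away vs away: equal → NULL
game_id=305: venue=away vs away: equal → NULL
game_id=306: venue=away vs away: equal → NULL
game_id=307: venue=neutral vs away: differ → neutral
game_id=308: venue=neutral vs away: differ → neutral
game_id=309: venue=neutral vs away: differ → neutral
game_id=310: venue=away vs away: equal → NULL
game_id=311: venue=home vs away: differ → home
game_id=312: venue=home vs away: differ → home
game_id=313: venue=home vs away: differ → home

neutral, neutral, NULL, NULL, NULL, NULL, NULL, neutral, neutral, neutral, NULL, home, home, home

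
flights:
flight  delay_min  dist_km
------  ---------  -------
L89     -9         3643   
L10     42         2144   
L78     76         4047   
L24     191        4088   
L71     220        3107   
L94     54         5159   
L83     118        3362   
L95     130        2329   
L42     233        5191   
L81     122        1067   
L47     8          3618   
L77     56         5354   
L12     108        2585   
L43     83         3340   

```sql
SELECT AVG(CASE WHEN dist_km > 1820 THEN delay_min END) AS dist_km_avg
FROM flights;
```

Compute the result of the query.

flight=L89: ✓ → -9
flight=L10: ✓ → 42
flight=L78: ✓ → 76
flight=L24: ✓ → 191
flight=L71: ✓ → 220
flight=L94: ✓ → 54
flight=L83: ✓ → 118
flight=L95: ✓ → 130
flight=L42: ✓ → 233
flight=L81: ✗
flight=L47: ✓ → 8
flight=L77: ✓ → 56
flight=L12: ✓ → 108
flight=L43: ✓ → 83
dist_km_avg = (-9 + 42 + 76 + 191 + 220 + 54 + 118 + 130 + 233 + 8 + 56 + 108 + 83) / 13 = 100.7692307692

100.7692307692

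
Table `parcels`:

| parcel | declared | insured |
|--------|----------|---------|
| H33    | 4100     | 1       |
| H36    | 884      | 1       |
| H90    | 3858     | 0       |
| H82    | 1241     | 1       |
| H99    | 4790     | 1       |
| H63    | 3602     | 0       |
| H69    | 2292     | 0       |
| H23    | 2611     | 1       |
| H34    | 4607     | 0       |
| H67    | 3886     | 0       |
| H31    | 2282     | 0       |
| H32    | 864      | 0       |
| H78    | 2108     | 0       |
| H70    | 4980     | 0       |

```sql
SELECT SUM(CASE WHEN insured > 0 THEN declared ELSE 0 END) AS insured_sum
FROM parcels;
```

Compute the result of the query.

parcel=H33: ✓ → 4100
parcel=H36: ✓ → 884
parcel=H90: ✗
parcel=H82: ✓ → 1241
parcel=H99: ✓ → 4790
parcel=H63: ✗
parcel=H69: ✗
parcel=H23: ✓ → 2611
parcel=H34: ✗
parcel=H67: ✗
parcel=H31: ✗
parcel=H32: ✗
parcel=H78: ✗
parcel=H70: ✗
insured_sum = 4100 + 884 + 1241 + 4790 + 2611 = 13626

13626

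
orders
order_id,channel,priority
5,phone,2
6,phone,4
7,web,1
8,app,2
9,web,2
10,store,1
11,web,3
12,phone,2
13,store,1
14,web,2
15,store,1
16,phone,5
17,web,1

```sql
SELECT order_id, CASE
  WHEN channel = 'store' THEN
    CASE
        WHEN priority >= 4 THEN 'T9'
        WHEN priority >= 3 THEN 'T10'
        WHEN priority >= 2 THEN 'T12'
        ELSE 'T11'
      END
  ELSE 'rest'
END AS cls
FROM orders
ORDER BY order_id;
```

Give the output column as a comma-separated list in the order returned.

rest, rest, rest, rest, rest, T11, rest, rest, T11, rest, T11, rest, rest

order_id=5: channel='phone' → outer ELSE → rest
order_id=6: channel='phone' → outer ELSE → rest
order_id=7: channel='web' → outer ELSE → rest
order_id=8: channel='app' → outer ELSE → rest
order_id=9: channel='web' → outer ELSE → rest
order_id=10: channel='store' → inner[ELSE] → T11
order_id=11: channel='web' → outer ELSE → rest
order_id=12: channel='phone' → outer ELSE → rest
order_id=13: channel='store' → inner[ELSE] → T11
order_id=14: channel='web' → outer ELSE → rest
order_id=15: channel='store' → inner[ELSE] → T11
order_id=16: channel='phone' → outer ELSE → rest
order_id=17: channel='web' → outer ELSE → rest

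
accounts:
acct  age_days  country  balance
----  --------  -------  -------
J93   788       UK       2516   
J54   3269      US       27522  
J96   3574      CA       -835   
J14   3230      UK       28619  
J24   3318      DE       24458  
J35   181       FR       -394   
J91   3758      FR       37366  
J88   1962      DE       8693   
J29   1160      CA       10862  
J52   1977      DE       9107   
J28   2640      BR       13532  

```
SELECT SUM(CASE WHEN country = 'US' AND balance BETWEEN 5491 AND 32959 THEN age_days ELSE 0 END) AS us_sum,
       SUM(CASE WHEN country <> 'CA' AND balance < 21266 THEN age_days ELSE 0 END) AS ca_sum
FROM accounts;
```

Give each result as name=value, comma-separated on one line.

[us_sum: country = 'US' AND balance BETWEEN 5491 AND 32959]
acct=J93: ✗
acct=J54: ✓ → 3269
acct=J96: ✗
acct=J14: ✗
acct=J24: ✗
acct=J35: ✗
acct=J91: ✗
acct=J88: ✗
acct=J29: ✗
acct=J52: ✗
acct=J28: ✗
us_sum = 3269
—
[ca_sum: country <> 'CA' AND balance < 21266]
acct=J93: ✓ → 788
acct=J54: ✗
acct=J96: ✗
acct=J14: ✗
acct=J24: ✗
acct=J35: ✓ → 181
acct=J91: ✗
acct=J88: ✓ → 1962
acct=J29: ✗
acct=J52: ✓ → 1977
acct=J28: ✓ → 2640
ca_sum = 788 + 181 + 1962 + 1977 + 2640 = 7548

us_sum=3269, ca_sum=7548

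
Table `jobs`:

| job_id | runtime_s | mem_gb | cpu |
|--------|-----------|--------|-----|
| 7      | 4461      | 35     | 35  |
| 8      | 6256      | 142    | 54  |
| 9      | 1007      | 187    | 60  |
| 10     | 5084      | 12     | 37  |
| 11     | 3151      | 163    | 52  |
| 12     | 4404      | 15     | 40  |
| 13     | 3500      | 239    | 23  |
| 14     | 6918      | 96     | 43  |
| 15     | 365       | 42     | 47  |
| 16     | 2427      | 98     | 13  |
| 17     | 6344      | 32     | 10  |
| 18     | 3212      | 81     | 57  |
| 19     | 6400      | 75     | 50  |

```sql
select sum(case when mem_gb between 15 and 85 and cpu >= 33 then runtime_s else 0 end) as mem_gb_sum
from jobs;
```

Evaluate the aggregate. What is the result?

18842

job_id=7: ✓ → 4461
job_id=8: ✗
job_id=9: ✗
job_id=10: ✗
job_id=11: ✗
job_id=12: ✓ → 4404
job_id=13: ✗
job_id=14: ✗
job_id=15: ✓ → 365
job_id=16: ✗
job_id=17: ✗
job_id=18: ✓ → 3212
job_id=19: ✓ → 6400
mem_gb_sum = 4461 + 4404 + 365 + 3212 + 6400 = 18842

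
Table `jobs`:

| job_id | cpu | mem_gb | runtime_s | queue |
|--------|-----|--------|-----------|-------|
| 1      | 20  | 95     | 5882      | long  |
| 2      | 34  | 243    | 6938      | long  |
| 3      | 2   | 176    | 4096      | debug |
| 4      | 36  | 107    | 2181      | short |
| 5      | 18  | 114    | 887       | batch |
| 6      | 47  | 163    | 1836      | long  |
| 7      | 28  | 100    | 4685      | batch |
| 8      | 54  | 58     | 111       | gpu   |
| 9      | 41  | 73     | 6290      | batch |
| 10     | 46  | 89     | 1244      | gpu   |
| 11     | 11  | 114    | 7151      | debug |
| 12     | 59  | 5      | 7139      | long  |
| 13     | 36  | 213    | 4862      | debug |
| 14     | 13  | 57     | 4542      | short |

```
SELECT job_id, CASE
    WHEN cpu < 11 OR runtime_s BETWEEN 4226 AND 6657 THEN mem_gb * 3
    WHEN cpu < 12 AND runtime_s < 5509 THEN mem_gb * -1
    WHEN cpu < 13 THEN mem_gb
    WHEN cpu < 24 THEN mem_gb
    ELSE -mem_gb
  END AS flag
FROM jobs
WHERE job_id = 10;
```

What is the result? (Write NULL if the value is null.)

-89

job_id = 10: cpu=46, mem_gb=89, runtime_s=1244, queue=gpu.
cpu < 11 OR runtime_s BETWEEN 4226 AND 6657 → false
cpu < 12 AND runtime_s < 5509 → false
cpu < 13 → false
cpu < 24 → false
No prior WHEN matched → ELSE → -89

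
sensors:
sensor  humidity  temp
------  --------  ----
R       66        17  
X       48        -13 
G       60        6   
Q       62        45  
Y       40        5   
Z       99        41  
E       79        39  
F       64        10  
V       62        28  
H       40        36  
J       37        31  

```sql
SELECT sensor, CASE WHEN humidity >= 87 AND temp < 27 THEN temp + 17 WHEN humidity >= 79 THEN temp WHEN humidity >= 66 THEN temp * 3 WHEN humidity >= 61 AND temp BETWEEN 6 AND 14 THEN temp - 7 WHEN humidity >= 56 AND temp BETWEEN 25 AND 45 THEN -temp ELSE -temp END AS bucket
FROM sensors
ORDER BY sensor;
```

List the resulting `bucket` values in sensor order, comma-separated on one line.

39, 3, -6, -36, -31, -45, 51, -28, 13, -5, 41

sensor=E: humidity >= 79 → 39
sensor=F: humidity >= 61 AND temp BETWEEN 6 AND 14 → 3
sensor=G: ELSE → -6
sensor=H: ELSE → -36
sensor=J: ELSE → -31
sensor=Q: humidity >= 56 AND temp BETWEEN 25 AND 45 → -45
sensor=R: humidity >= 66 → 51
sensor=V: humidity >= 56 AND temp BETWEEN 25 AND 45 → -28
sensor=X: ELSE → 13
sensor=Y: ELSE → -5
sensor=Z: humidity >= 79 → 41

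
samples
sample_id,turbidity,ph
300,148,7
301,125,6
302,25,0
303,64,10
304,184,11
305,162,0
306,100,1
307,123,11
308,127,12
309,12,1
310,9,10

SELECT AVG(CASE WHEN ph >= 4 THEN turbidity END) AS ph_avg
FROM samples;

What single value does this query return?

111.4285714286

sample_id=300: ✓ → 148
sample_id=301: ✓ → 125
sample_id=302: ✗
sample_id=303: ✓ → 64
sample_id=304: ✓ → 184
sample_id=305: ✗
sample_id=306: ✗
sample_id=307: ✓ → 123
sample_id=308: ✓ → 127
sample_id=309: ✗
sample_id=310: ✓ → 9
ph_avg = (148 + 125 + 64 + 184 + 123 + 127 + 9) / 7 = 111.4285714286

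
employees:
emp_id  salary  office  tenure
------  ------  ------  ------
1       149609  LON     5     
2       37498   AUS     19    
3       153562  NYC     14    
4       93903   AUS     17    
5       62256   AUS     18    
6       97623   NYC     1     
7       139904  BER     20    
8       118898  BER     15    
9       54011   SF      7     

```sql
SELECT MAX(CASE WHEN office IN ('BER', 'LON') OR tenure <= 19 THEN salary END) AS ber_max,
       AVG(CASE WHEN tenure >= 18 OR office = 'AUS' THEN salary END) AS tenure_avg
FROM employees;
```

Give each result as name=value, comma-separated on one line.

[ber_max: office IN ('BER', 'LON') OR tenure <= 19]
emp_id=1: ✓ → 149609
emp_id=2: ✓ → 37498
emp_id=3: ✓ → 153562
emp_id=4: ✓ → 93903
emp_id=5: ✓ → 62256
emp_id=6: ✓ → 97623
emp_id=7: ✓ → 139904
emp_id=8: ✓ → 118898
emp_id=9: ✓ → 54011
ber_max = MAX(149609, 37498, 153562, 93903, 62256, 97623, 139904, 118898, 54011) = 153562
—
[tenure_avg: tenure >= 18 OR office = 'AUS']
emp_id=1: ✗
emp_id=2: ✓ → 37498
emp_id=3: ✗
emp_id=4: ✓ → 93903
emp_id=5: ✓ → 62256
emp_id=6: ✗
emp_id=7: ✓ → 139904
emp_id=8: ✗
emp_id=9: ✗
tenure_avg = (37498 + 93903 + 62256 + 139904) / 4 = 83390.25

ber_max=153562, tenure_avg=83390.25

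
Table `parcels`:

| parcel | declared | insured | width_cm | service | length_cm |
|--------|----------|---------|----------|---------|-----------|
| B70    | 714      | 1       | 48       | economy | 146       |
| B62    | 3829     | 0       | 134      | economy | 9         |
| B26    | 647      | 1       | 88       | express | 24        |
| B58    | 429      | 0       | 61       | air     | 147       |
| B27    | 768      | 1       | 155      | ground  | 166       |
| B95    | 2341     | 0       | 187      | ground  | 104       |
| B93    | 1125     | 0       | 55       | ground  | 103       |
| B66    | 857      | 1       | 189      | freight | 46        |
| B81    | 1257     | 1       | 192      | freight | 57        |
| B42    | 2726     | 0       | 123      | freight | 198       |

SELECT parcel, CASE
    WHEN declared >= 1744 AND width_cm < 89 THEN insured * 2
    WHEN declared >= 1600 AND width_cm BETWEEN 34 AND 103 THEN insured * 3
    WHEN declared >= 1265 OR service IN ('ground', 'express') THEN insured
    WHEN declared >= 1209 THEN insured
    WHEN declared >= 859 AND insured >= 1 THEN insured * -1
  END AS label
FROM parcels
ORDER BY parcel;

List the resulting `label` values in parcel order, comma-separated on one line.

parcel=B26: declared >= 1265 OR service IN ('ground', 'express') → 1
parcel=B27: declared >= 1265 OR service IN ('ground', 'express') → 1
parcel=B42: declared >= 1265 OR service IN ('ground', 'express') → 0
parcel=B58: (no match → NULL) → NULL
parcel=B62: declared >= 1265 OR service IN ('ground', 'express') → 0
parcel=B66: (no match → NULL) → NULL
parcel=B70: (no match → NULL) → NULL
parcel=B81: declared >= 1209 → 1
parcel=B93: declared >= 1265 OR service IN ('ground', 'express') → 0
parcel=B95: declared >= 1265 OR service IN ('ground', 'express') → 0

1, 1, 0, NULL, 0, NULL, NULL, 1, 0, 0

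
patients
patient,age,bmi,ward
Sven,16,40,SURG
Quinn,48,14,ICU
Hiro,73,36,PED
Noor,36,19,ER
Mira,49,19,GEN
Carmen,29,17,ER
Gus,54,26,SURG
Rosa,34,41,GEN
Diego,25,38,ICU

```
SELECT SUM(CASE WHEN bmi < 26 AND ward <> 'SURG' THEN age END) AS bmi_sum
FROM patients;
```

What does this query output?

162

patient=Sven: ✗
patient=Quinn: ✓ → 48
patient=Hiro: ✗
patient=Noor: ✓ → 36
patient=Mira: ✓ → 49
patient=Carmen: ✓ → 29
patient=Gus: ✗
patient=Rosa: ✗
patient=Diego: ✗
bmi_sum = 48 + 36 + 49 + 29 = 162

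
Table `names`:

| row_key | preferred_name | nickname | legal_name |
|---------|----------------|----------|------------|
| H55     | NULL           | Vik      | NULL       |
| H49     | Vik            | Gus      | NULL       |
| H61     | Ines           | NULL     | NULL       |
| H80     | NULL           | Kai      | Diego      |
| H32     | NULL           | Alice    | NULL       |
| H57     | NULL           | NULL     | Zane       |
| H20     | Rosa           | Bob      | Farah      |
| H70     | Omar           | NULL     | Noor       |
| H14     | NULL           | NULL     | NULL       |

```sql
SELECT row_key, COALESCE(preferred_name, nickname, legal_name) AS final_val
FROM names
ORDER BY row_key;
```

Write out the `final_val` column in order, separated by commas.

NULL, Rosa, Alice, Vik, Vik, Zane, Ines, Omar, Kai

row_key=H14: preferred_name=NULL, nickname=NULL, legal_name=NULL (all NULL) → NULL
row_key=H20: preferred_name=Rosa → Rosa
row_key=H32: preferred_name=NULL, nickname=Alice → Alice
row_key=H49: preferred_name=Vik → Vik
row_key=H55: preferred_name=NULL, nickname=Vik → Vik
row_key=H57: preferred_name=NULL, nickname=NULL, legal_name=Zane → Zane
row_key=H61: preferred_name=Ines → Ines
row_key=H70: preferred_name=Omar → Omar
row_key=H80: preferred_name=NULL, nickname=Kai → Kai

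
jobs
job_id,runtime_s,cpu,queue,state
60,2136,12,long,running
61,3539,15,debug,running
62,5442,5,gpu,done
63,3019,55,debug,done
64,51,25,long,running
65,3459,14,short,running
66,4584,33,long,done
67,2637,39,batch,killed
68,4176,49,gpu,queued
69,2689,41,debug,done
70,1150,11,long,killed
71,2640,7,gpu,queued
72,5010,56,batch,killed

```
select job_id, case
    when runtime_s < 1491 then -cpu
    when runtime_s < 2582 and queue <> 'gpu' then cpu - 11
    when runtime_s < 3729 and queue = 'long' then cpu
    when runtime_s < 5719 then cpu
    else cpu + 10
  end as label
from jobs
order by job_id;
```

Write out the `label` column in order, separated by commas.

job_id=60: runtime_s < 2582 and queue <> 'gpu' → 1
job_id=61: runtime_s < 5719 → 15
job_id=62: runtime_s < 5719 → 5
job_id=63: runtime_s < 5719 → 55
job_id=64: runtime_s < 1491 → -25
job_id=65: runtime_s < 5719 → 14
job_id=66: runtime_s < 5719 → 33
job_id=67: runtime_s < 5719 → 39
job_id=68: runtime_s < 5719 → 49
job_id=69: runtime_s < 5719 → 41
job_id=70: runtime_s < 1491 → -11
job_id=71: runtime_s < 5719 → 7
job_id=72: runtime_s < 5719 → 56

1, 15, 5, 55, -25, 14, 33, 39, 49, 41, -11, 7, 56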